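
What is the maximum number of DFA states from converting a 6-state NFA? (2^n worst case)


NFA has 6 states
Subset construction: each DFA state = subset of NFA states
Maximum subsets = 2^6
2^6 = 64

64


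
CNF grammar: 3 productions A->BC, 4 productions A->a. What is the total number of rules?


CNF allows two rule forms:
  A -> BC (binary): 3 rules
  A -> a (terminal): 4 rules
Total = 3 + 4 = 7

7


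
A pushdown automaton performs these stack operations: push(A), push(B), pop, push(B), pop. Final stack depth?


Tracing stack operations:
  push(A) -> stack = [A], depth=1
  push(B) -> stack = [A,B], depth=2
  pop -> removed B, stack = [A], depth=1
  push(B) -> stack = [A,B], depth=2
  pop -> removed B, stack = [A], depth=1
Final depth = 1

1


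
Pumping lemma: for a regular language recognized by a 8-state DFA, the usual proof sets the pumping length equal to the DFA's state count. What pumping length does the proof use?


Pumping lemma for regular languages (standard proof):
Take p = |Q|, the number of DFA states.
Any string of length >= |Q| passes through |Q|+1 states while reading its first |Q| symbols,
so by pigeonhole some state repeats, giving the loop that can be pumped.
Here |Q| = 8
Therefore the proof uses p = 8

8


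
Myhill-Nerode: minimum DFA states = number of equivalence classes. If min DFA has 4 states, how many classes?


Myhill-Nerode theorem:
Number of equivalence classes = number of states in minimal DFA
Minimal DFA states = 4
Therefore equivalence classes = 4

4


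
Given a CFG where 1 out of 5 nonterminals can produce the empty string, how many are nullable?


Nonterminals: {S, A, B, C, D}
A nonterminal is nullable if it can derive epsilon
Counting nullable nonterminals: 1
Total nullable = 1

1


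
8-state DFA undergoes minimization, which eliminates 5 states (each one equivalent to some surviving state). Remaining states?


Original DFA: 8 states
Redundant states removed: 5
Minimized states = original - removed
= 8 - 5
= 3

3


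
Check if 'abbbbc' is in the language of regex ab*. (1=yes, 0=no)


Pattern: ab*
String: 'abbbbc'
Pattern requires: exactly one 'a' followed by zero or more 'b's
First char is 'a' -> OK
Rest 'bbbbc': all b's? No
Result: 0

0


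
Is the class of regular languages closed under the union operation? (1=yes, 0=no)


Regular languages are closed under:
- Union (DFA product construction)
- Intersection (DFA product construction)
- Complement (swap accept/reject states)
- Concatenation (NFA construction)
- Kleene star (NFA construction)
union is in this list
Therefore: closed

1


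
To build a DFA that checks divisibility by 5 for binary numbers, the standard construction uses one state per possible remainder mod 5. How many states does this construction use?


Divisibility by 5 is tracked via the remainder mod 5: 0, 1, ..., 4
The construction assigns one state to each remainder
Number of remainders = 5

5


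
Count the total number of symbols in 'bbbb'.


String: 'bbbb'
Counting characters:
  'b' appears 4 time(s)
Total length = 0 + 4 = 4

4


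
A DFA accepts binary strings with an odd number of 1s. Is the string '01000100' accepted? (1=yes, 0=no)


DFA has 2 states: q_even (start, accept=no) and q_odd
Processing string '01000100' character by character:
  Position 0: read '0', 1-count=0 -> q_even (no change)
  Position 1: read '1', 1-count=1 -> q_odd
  Position 2: read '0', 1-count=1 -> q_odd (no change)
  Position 3: read '0', 1-count=1 -> q_odd (no change)
  Position 4: read '0', 1-count=1 -> q_odd (no change)
  Position 5: read '1', 1-count=2 -> q_even
  Position 6: read '0', 1-count=2 -> q_even (no change)
  Position 7: read '0', 1-count=2 -> q_even (no change)
Final state: q_even, total 1s = 2 (even); the DFA requires an odd count -> reject

0


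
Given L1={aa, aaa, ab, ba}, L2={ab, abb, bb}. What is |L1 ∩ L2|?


L1 = {aa, aaa, ab, ba}
L2 = {ab, abb, bb}
Checking each string in L1 against L2:
  'aa': in L2? No
  'aaa': in L2? No
  'ab': in L2? Yes
  'ba': in L2? No
Intersection = {ab}
|L1 ∩ L2| = 1

1


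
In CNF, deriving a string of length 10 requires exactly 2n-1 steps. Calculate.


Chomsky Normal Form derivation:
String length n = 10
Each step either:
  - Splits a nonterminal into two (n-1 such steps)
  - Converts a nonterminal to terminal (n such steps)
Total = (n-1) + n = 2n - 1
= 2(10) - 1
= 20 - 1
= 19

19


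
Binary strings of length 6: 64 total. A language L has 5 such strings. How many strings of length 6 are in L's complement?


Alphabet: {0,1}
String length: 6
Total strings of length 6 = 2^6 = 64
Strings in L = 5
Complement = total - |L|
= 64 - 5
= 59

59


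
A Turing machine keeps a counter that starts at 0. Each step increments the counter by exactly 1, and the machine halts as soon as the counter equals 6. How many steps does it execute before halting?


Counter starts at 0. Counting sequence:
  Step 1: counter = 1
  Step 2: counter = 2
  Step 3: counter = 3
  Step 4: counter = 4
  Step 5: counter = 5
  Step 6: counter = 6
Counter reached 6 -> halt
Total steps = 6

6


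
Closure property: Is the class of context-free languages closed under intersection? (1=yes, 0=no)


CFL closure properties:
  Closed under: union, concatenation, Kleene star
  NOT closed under: intersection, complement
Operation 'intersection' is in not-closed list -> No (not closed)

0


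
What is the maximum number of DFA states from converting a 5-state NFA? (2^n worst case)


NFA has 5 states
Subset construction: each DFA state = subset of NFA states
Maximum subsets = 2^5
2^5 = 32

32


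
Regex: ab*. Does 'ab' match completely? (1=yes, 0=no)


Pattern: ab*
String: 'ab'
Pattern requires: exactly one 'a' followed by zero or more 'b's
First char is 'a' -> OK
Rest 'b': all b's? Yes
Result: 1

1


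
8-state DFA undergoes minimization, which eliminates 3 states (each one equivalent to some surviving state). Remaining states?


Original DFA: 8 states
Redundant states removed: 3
Minimized states = original - removed
= 8 - 3
= 5

5


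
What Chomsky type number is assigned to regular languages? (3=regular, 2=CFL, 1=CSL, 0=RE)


Chomsky hierarchy levels:
  Type 3: Regular (DFA/NFA/regex)
  Type 2: Context-free (PDA)
  Type 1: Context-sensitive
  Type 0: Recursively enumerable (TM)
'regular' corresponds to Type 3

3


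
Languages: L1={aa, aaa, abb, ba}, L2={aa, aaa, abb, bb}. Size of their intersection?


L1 = {aa, aaa, abb, ba}
L2 = {aa, aaa, abb, bb}
Checking each string in L1 against L2:
  'aa': in L2? Yes
  'aaa': in L2? Yes
  'abb': in L2? Yes
  'ba': in L2? No
Intersection = {aa, aaa, abb}
|L1 ∩ L2| = 3

3


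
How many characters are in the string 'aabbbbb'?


String: 'aabbbbb'
Counting characters:
  'a' appears 2 time(s)
  'b' appears 5 time(s)
Total length = 2 + 5 = 7

7


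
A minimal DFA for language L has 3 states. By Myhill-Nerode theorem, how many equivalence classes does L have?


Myhill-Nerode theorem:
Number of equivalence classes = number of states in minimal DFA
Minimal DFA states = 3
Therefore equivalence classes = 3

3


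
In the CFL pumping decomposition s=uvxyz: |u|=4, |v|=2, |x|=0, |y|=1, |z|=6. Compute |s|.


|s| = |u| + |v| + |x| + |y| + |z|
= 4 + 2 + 0 + 1 + 6
= 6 + 0 + 7
= 6 + 7
= 13

13


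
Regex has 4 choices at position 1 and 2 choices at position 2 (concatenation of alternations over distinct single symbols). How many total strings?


First group: 4 alternatives
Second group: 2 alternatives
Concatenation: each choice from group 1 pairs with each from group 2
Total = 4 x 2 = 8

8


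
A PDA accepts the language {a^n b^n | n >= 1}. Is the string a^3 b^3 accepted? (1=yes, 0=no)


Language requires equal numbers of a's and b's
PDA pushes for each 'a', pops for each 'b'
Number of a's = 3
Number of b's = 3
3 == 3 -> Accept

1


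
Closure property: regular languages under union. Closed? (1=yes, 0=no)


Regular languages are closed under:
- Union (DFA product construction)
- Intersection (DFA product construction)
- Complement (swap accept/reject states)
- Concatenation (NFA construction)
- Kleene star (NFA construction)
union is in this list
Therefore: closed

1


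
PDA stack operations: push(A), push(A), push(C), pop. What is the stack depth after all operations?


Tracing stack operations:
  push(A) -> stack = [A], depth=1
  push(A) -> stack = [A,A], depth=2
  push(C) -> stack = [A,A,C], depth=3
  pop -> removed C, stack = [A,A], depth=2
Final depth = 2

2


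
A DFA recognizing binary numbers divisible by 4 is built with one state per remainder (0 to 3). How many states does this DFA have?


Divisibility by 4 is tracked via the remainder mod 4: 0, 1, ..., 3
The construction assigns one state to each remainder
Number of remainders = 4

4


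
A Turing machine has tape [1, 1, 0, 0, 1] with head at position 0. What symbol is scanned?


Tape: [1, 1, 0, 0, 1]
Positions: 0 1 2 3 4
Values:    1 1 0 0 1
Head at position 0
tape[0] = 1

1


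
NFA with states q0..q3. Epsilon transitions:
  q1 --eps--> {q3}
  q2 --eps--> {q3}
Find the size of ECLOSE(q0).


Starting from q0
Initialize closure = {q0}
q0 has no outgoing epsilon transitions -> nothing to add
Final closure: {q0}
Size = 1

1


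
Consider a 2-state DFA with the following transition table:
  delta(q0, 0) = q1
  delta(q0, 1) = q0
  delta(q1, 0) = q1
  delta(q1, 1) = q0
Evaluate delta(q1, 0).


Looking up transition function:
delta(q1, 0) in the table
Row: q1, Column: 0
Result: q1

q1


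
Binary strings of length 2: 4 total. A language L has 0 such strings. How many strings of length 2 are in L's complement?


Alphabet: {0,1}
String length: 2
Total strings of length 2 = 2^2 = 4
Strings in L = 0
Complement = total - |L|
= 4 - 0
= 4

4


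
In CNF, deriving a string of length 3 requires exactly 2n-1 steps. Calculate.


Chomsky Normal Form derivation:
String length n = 3
Each step either:
  - Splits a nonterminal into two (n-1 such steps)
  - Converts a nonterminal to terminal (n such steps)
Total = (n-1) + n = 2n - 1
= 2(3) - 1
= 6 - 1
= 5

5


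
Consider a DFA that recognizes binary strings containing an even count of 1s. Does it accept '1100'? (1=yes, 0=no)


DFA has 2 states: q_even (start, accept=yes) and q_odd
Processing string '1100' character by character:
  Position 0: read '1', 1-count=1 -> q_odd
  Position 1: read '1', 1-count=2 -> q_even
  Position 2: read '0', 1-count=2 -> q_even (no change)
  Position 3: read '0', 1-count=2 -> q_even (no change)
Final state: q_even, total 1s = 2 (even); the DFA requires an even count -> accept

1


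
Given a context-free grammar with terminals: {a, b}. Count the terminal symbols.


Terminal symbols: a, b
Counting each: a (#1), b (#2)
Total = 2

2


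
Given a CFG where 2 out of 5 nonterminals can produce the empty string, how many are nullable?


Nonterminals: {S, A, B, C, D}
A nonterminal is nullable if it can derive epsilon
Counting nullable nonterminals: 2
Total nullable = 2

2


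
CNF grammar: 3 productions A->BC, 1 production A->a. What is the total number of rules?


CNF allows two rule forms:
  A -> BC (binary): 3 rules
  A -> a (terminal): 1 rule
Total = 3 + 1 = 4

4


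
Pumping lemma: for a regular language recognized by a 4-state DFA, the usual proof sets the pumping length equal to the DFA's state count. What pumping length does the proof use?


Pumping lemma for regular languages (standard proof):
Take p = |Q|, the number of DFA states.
Any string of length >= |Q| passes through |Q|+1 states while reading its first |Q| symbols,
so by pigeonhole some state repeats, giving the loop that can be pumped.
Here |Q| = 4
Therefore the proof uses p = 4

4


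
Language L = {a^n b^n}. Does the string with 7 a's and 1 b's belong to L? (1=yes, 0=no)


Language requires equal numbers of a's and b's
PDA pushes for each 'a', pops for each 'b'
Number of a's = 7
Number of b's = 1
7 != 1 -> Reject

0


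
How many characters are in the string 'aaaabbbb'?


String: 'aaaabbbb'
Counting characters:
  'a' appears 4 time(s)
  'b' appears 4 time(s)
Total length = 4 + 4 = 8

8


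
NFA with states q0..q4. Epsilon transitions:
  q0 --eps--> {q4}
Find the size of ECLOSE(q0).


Starting from q0
Initialize closure = {q0}
Follow epsilon from q0 -> add q4
Final closure: {q0, q4}
Size = 2

2


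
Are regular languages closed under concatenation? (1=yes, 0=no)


Regular languages are closed under all standard operations:
- Union: Yes (product construction)
- Intersection: Yes (product construction)
- Complement: Yes (swap accept/reject)
- Concatenation: Yes (NFA construction)
Operation: concatenation -> Closed

1


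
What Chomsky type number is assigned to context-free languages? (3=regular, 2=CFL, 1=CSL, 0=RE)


Chomsky hierarchy levels:
  Type 3: Regular (DFA/NFA/regex)
  Type 2: Context-free (PDA)
  Type 1: Context-sensitive
  Type 0: Recursively enumerable (TM)
'context-free' corresponds to Type 2

2


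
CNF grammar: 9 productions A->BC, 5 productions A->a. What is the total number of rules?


CNF allows two rule forms:
  A -> BC (binary): 9 rules
  A -> a (terminal): 5 rules
Total = 9 + 5 = 14

14


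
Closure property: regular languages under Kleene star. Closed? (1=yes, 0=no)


Regular languages are closed under:
- Union (DFA product construction)
- Intersection (DFA product construction)
- Complement (swap accept/reject states)
- Concatenation (NFA construction)
- Kleene star (NFA construction)
Kleene star is in this list
Therefore: closed

1


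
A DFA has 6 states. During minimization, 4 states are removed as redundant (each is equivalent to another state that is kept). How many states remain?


Original DFA: 6 states
Redundant states removed: 4
Minimized states = original - removed
= 6 - 4
= 2

2


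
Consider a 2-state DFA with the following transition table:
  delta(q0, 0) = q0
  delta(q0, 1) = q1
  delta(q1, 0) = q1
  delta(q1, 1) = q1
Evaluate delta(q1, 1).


Looking up transition function:
delta(q1, 1) in the table
Row: q1, Column: 1
Result: q1

q1


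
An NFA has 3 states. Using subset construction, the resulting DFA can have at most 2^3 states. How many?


NFA has 3 states
Subset construction: each DFA state = subset of NFA states
Maximum subsets = 2^3
2^3 = 8

8


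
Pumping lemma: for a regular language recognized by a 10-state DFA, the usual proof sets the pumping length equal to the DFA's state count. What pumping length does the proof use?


Pumping lemma for regular languages (standard proof):
Take p = |Q|, the number of DFA states.
Any string of length >= |Q| passes through |Q|+1 states while reading its first |Q| symbols,
so by pigeonhole some state repeats, giving the loop that can be pumped.
Here |Q| = 10
Therefore the proof uses p = 10

10


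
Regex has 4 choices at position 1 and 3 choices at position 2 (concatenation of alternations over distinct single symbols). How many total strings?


First group: 4 alternatives
Second group: 3 alternatives
Concatenation: each choice from group 1 pairs with each from group 2
Total = 4 x 3 = 12

12


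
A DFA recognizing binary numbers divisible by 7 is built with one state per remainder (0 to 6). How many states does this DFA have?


Divisibility by 7 is tracked via the remainder mod 7: 0, 1, ..., 6
The construction assigns one state to each remainder
Number of remainders = 7

7


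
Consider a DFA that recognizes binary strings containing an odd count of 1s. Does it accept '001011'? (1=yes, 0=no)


DFA has 2 states: q_even (start, accept=no) and q_odd
Processing string '001011' character by character:
  Position 0: read '0', 1-count=0 -> q_even (no change)
  Position 1: read '0', 1-count=0 -> q_even (no change)
  Position 2: read '1', 1-count=1 -> q_odd
  Position 3: read '0', 1-count=1 -> q_odd (no change)
  Position 4: read '1', 1-count=2 -> q_even
  Position 5: read '1', 1-count=3 -> q_odd
Final state: q_odd, total 1s = 3 (odd); the DFA requires an odd count -> accept

1


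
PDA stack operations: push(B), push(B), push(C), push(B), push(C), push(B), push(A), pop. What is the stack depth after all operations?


Tracing stack operations:
  push(B) -> stack = [B], depth=1
  push(B) -> stack = [B,B], depth=2
  push(C) -> stack = [B,B,C], depth=3
  push(B) -> stack = [B,B,C,B], depth=4
  push(C) -> stack = [B,B,C,B,C], depth=5
  push(B) -> stack = [B,B,C,B,C,B], depth=6
  push(A) -> stack = [B,B,C,B,C,B,A], depth=7
  pop -> removed A, stack = [B,B,C,B,C,B], depth=6
Final depth = 6

6


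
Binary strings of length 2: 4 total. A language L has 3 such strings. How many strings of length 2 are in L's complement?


Alphabet: {0,1}
String length: 2
Total strings of length 2 = 2^2 = 4
Strings in L = 3
Complement = total - |L|
= 4 - 3
= 1

1


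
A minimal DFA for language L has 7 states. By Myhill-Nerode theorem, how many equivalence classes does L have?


Myhill-Nerode theorem:
Number of equivalence classes = number of states in minimal DFA
Minimal DFA states = 7
Therefore equivalence classes = 7

7


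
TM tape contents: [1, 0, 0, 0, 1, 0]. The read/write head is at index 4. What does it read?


Tape: [1, 0, 0, 0, 1, 0]
Positions: 0 1 2 3 4 5
Values:    1 0 0 0 1 0
Head at position 4
tape[4] = 1

1


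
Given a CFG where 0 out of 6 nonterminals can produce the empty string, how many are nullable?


Nonterminals: {S, A, B, C, D, E}
A nonterminal is nullable if it can derive epsilon
Counting nullable nonterminals: 0
Total nullable = 0

0


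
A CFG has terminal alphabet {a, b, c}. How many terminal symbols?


Terminal symbols: a, b, c
Counting each: a (#1), b (#2), c (#3)
Total = 3

3


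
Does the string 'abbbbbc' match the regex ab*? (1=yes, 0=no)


Pattern: ab*
String: 'abbbbbc'
Pattern requires: exactly one 'a' followed by zero or more 'b's
First char is 'a' -> OK
Rest 'bbbbbc': all b's? No
Result: 0

0


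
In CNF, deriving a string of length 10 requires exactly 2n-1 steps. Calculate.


Chomsky Normal Form derivation:
String length n = 10
Each step either:
  - Splits a nonterminal into two (n-1 such steps)
  - Converts a nonterminal to terminal (n such steps)
Total = (n-1) + n = 2n - 1
= 2(10) - 1
= 20 - 1
= 19

19


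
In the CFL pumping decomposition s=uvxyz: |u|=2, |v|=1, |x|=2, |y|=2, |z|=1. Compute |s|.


|s| = |u| + |v| + |x| + |y| + |z|
= 2 + 1 + 2 + 2 + 1
= 3 + 2 + 3
= 5 + 3
= 8

8


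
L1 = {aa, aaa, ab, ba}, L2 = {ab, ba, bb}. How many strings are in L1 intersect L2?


L1 = {aa, aaa, ab, ba}
L2 = {ab, ba, bb}
Checking each string in L1 against L2:
  'aa': in L2? No
  'aaa': in L2? No
  'ab': in L2? Yes
  'ba': in L2? Yes
Intersection = {ab, ba}
|L1 ∩ L2| = 2

2


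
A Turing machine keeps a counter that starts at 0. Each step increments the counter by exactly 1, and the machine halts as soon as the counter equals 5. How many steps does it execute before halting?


Counter starts at 0. Counting sequence:
  Step 1: counter = 1
  Step 2: counter = 2
  Step 3: counter = 3
  Step 4: counter = 4
  Step 5: counter = 5
Counter reached 5 -> halt
Total steps = 5

5


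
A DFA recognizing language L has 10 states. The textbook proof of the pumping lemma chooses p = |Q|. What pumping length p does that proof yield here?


Pumping lemma for regular languages (standard proof):
Take p = |Q|, the number of DFA states.
Any string of length >= |Q| passes through |Q|+1 states while reading its first |Q| symbols,
so by pigeonhole some state repeats, giving the loop that can be pumped.
Here |Q| = 10
Therefore the proof uses p = 10

10


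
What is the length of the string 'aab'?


String: 'aab'
Counting characters:
  'a' appears 2 time(s)
  'b' appears 1 time(s)
Total length = 2 + 1 = 3

3


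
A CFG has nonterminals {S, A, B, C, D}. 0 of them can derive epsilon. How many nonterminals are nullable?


Nonterminals: {S, A, B, C, D}
A nonterminal is nullable if it can derive epsilon
Counting nullable nonterminals: 0
Total nullable = 0

0


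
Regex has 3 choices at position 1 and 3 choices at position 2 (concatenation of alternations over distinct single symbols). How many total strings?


First group: 3 alternatives
Second group: 3 alternatives
Concatenation: each choice from group 1 pairs with each from group 2
Total = 3 x 3 = 9

9


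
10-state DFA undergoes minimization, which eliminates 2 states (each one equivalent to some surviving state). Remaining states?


Original DFA: 10 states
Redundant states removed: 2
Minimized states = original - removed
= 10 - 2
= 8

8


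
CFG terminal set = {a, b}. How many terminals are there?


Terminal symbols: a, b
Counting each: a (#1), b (#2)
Total = 2

2


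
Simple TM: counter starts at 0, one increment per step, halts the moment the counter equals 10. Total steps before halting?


Counter starts at 0. Counting sequence:
  Step 1: counter = 1
  Step 2: counter = 2
  Step 3: counter = 3
  Step 4: counter = 4
  Step 5: counter = 5
  Step 6: counter = 6
  ...
  Step 10: counter = 10
Counter reached 10 -> halt
Total steps = 10

10


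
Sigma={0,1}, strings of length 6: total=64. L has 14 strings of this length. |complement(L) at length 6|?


Alphabet: {0,1}
String length: 6
Total strings of length 6 = 2^6 = 64
Strings in L = 14
Complement = total - |L|
= 64 - 14
= 50

50


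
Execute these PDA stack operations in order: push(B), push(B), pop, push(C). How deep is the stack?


Tracing stack operations:
  push(B) -> stack = [B], depth=1
  push(B) -> stack = [B,B], depth=2
  pop -> removed B, stack = [B], depth=1
  push(C) -> stack = [B,C], depth=2
Final depth = 2

2


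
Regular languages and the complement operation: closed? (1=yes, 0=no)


Regular languages are closed under all standard operations:
- Union: Yes (product construction)
- Intersection: Yes (product construction)
- Complement: Yes (swap accept/reject)
- Concatenation: Yes (NFA construction)
Operation: complement -> Closed

1


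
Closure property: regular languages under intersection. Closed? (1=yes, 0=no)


Regular languages are closed under:
- Union (DFA product construction)
- Intersection (DFA product construction)
- Complement (swap accept/reject states)
- Concatenation (NFA construction)
- Kleene star (NFA construction)
intersection is in this list
Therefore: closed

1


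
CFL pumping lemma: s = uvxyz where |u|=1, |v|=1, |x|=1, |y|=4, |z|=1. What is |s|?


|s| = |u| + |v| + |x| + |y| + |z|
= 1 + 1 + 1 + 4 + 1
= 2 + 1 + 5
= 3 + 5
= 8

8


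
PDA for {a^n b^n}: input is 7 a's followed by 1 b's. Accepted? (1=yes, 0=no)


Language requires equal numbers of a's and b's
PDA pushes for each 'a', pops for each 'b'
Number of a's = 7
Number of b's = 1
7 != 1 -> Reject

0


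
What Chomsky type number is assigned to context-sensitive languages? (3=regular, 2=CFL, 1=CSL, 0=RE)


Chomsky hierarchy levels:
  Type 3: Regular (DFA/NFA/regex)
  Type 2: Context-free (PDA)
  Type 1: Context-sensitive
  Type 0: Recursively enumerable (TM)
'context-sensitive' corresponds to Type 1

1


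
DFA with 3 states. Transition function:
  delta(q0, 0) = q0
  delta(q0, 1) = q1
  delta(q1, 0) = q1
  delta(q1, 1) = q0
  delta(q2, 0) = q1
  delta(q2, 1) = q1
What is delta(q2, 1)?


Looking up transition function:
delta(q2, 1) in the table
Row: q2, Column: 1
Result: q1

q1


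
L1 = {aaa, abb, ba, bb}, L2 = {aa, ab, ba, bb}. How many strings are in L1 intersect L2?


L1 = {aaa, abb, ba, bb}
L2 = {aa, ab, ba, bb}
Checking each string in L1 against L2:
  'aaa': in L2? No
  'abb': in L2? No
  'ba': in L2? Yes
  'bb': in L2? Yes
Intersection = {ba, bb}
|L1 ∩ L2| = 2

2


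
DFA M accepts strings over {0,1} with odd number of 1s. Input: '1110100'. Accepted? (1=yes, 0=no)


DFA has 2 states: q_even (start, accept=no) and q_odd
Processing string '1110100' character by character:
  Position 0: read '1', 1-count=1 -> q_odd
  Position 1: read '1', 1-count=2 -> q_even
  Position 2: read '1', 1-count=3 -> q_odd
  Position 3: read '0', 1-count=3 -> q_odd (no change)
  Position 4: read '1', 1-count=4 -> q_even
  Position 5: read '0', 1-count=4 -> q_even (no change)
  Position 6: read '0', 1-count=4 -> q_even (no change)
Final state: q_even, total 1s = 4 (even); the DFA requires an odd count -> reject

0


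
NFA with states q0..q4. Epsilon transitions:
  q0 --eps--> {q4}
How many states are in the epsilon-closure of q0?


Starting from q0
Initialize closure = {q0}
Follow epsilon from q0 -> add q4
Final closure: {q0, q4}
Size = 2

2


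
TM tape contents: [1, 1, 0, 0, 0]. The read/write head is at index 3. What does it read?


Tape: [1, 1, 0, 0, 0]
Positions: 0 1 2 3 4
Values:    1 1 0 0 0
Head at position 3
tape[3] = 0

0


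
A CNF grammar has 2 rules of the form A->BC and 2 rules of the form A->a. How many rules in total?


CNF allows two rule forms:
  A -> BC (binary): 2 rules
  A -> a (terminal): 2 rules
Total = 2 + 2 = 4

4


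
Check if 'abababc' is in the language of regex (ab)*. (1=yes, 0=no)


Pattern: (ab)*
String: 'abababc'
Pattern requires: zero or more repetitions of 'ab'
Length 7 is odd -> cannot be (ab)* -> no match
Result: 0

0


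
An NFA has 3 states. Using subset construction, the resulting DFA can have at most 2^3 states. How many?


NFA has 3 states
Subset construction: each DFA state = subset of NFA states
Maximum subsets = 2^3
2^3 = 8

8


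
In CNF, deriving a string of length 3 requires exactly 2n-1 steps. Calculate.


Chomsky Normal Form derivation:
String length n = 3
Each step either:
  - Splits a nonterminal into two (n-1 such steps)
  - Converts a nonterminal to terminal (n such steps)
Total = (n-1) + n = 2n - 1
= 2(3) - 1
= 6 - 1
= 5

5


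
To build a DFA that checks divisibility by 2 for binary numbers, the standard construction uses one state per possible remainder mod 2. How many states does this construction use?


Divisibility by 2 is tracked via the remainder mod 2: 0, 1, ..., 1
The construction assigns one state to each remainder
Number of remainders = 2

2


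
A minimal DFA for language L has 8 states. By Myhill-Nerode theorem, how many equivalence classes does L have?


Myhill-Nerode theorem:
Number of equivalence classes = number of states in minimal DFA
Minimal DFA states = 8
Therefore equivalence classes = 8

8


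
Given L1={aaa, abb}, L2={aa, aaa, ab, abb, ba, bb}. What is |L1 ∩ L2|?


L1 = {aaa, abb}
L2 = {aa, aaa, ab, abb, ba, bb}
Checking each string in L1 against L2:
  'aaa': in L2? Yes
  'abb': in L2? Yes
Intersection = {aaa, abb}
|L1 ∩ L2| = 2

2


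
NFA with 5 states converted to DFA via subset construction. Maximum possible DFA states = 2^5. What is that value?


NFA has 5 states
Subset construction: each DFA state = subset of NFA states
Maximum subsets = 2^5
2^5 = 32

32


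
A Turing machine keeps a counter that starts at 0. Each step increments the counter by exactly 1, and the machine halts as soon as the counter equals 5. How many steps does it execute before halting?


Counter starts at 0. Counting sequence:
  Step 1: counter = 1
  Step 2: counter = 2
  Step 3: counter = 3
  Step 4: counter = 4
  Step 5: counter = 5
Counter reached 5 -> halt
Total steps = 5

5


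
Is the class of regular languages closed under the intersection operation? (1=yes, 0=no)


Regular languages are closed under:
- Union (DFA product construction)
- Intersection (DFA product construction)
- Complement (swap accept/reject states)
- Concatenation (NFA construction)
- Kleene star (NFA construction)
intersection is in this list
Therefore: closed

1


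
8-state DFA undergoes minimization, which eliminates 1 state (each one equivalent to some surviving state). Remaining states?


Original DFA: 8 states
Redundant states removed: 1
Minimized states = original - removed
= 8 - 1
= 7

7


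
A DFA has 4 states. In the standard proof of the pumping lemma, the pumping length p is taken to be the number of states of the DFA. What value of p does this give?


Pumping lemma for regular languages (standard proof):
Take p = |Q|, the number of DFA states.
Any string of length >= |Q| passes through |Q|+1 states while reading its first |Q| symbols,
so by pigeonhole some state repeats, giving the loop that can be pumped.
Here |Q| = 4
Therefore the proof uses p = 4

4


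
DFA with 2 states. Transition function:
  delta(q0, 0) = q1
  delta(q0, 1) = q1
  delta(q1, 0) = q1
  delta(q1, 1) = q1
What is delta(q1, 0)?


Looking up transition function:
delta(q1, 0) in the table
Row: q1, Column: 0
Result: q1

q1


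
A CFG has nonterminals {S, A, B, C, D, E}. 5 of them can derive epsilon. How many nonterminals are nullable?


Nonterminals: {S, A, B, C, D, E}
A nonterminal is nullable if it can derive epsilon
Counting nullable nonterminals: 5
Total nullable = 5

5


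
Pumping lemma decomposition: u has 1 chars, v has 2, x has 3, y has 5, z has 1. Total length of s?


|s| = |u| + |v| + |x| + |y| + |z|
= 1 + 2 + 3 + 5 + 1
= 3 + 3 + 6
= 6 + 6
= 12

12


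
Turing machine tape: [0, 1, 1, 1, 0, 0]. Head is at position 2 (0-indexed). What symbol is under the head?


Tape: [0, 1, 1, 1, 0, 0]
Positions: 0 1 2 3 4 5
Values:    0 1 1 1 0 0
Head at position 2
tape[2] = 1

1


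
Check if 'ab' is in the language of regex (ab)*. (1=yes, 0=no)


Pattern: (ab)*
String: 'ab'
Pattern requires: zero or more repetitions of 'ab'
Pairs: ['ab']
All pairs are 'ab'? Yes
Result: 1

1


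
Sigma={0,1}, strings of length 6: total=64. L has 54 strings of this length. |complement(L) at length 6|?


Alphabet: {0,1}
String length: 6
Total strings of length 6 = 2^6 = 64
Strings in L = 54
Complement = total - |L|
= 64 - 54
= 10

10


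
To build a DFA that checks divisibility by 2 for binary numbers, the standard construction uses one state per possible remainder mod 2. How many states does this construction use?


Divisibility by 2 is tracked via the remainder mod 2: 0, 1, ..., 1
The construction assigns one state to each remainder
Number of remainders = 2

2


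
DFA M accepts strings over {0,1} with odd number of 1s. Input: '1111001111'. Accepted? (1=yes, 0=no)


DFA has 2 states: q_even (start, accept=no) and q_odd
Processing string '1111001111' character by character:
  Position 0: read '1', 1-count=1 -> q_odd
  Position 1: read '1', 1-count=2 -> q_even
  Position 2: read '1', 1-count=3 -> q_odd
  Position 3: read '1', 1-count=4 -> q_even
  Position 4: read '0', 1-count=4 -> q_even (no change)
  Position 5: read '0', 1-count=4 -> q_even (no change)
  Position 6: read '1', 1-count=5 -> q_odd
  Position 7: read '1', 1-count=6 -> q_even
  Position 8: read '1', 1-count=7 -> q_odd
  Position 9: read '1', 1-count=8 -> q_even
Final state: q_even, total 1s = 8 (even); the DFA requires an odd count -> reject

0


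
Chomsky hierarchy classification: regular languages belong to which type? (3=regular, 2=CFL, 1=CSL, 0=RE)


Chomsky hierarchy levels:
  Type 3: Regular (DFA/NFA/regex)
  Type 2: Context-free (PDA)
  Type 1: Context-sensitive
  Type 0: Recursively enumerable (TM)
'regular' corresponds to Type 3

3


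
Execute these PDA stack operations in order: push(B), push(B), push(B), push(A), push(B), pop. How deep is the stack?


Tracing stack operations:
  push(B) -> stack = [B], depth=1
  push(B) -> stack = [B,B], depth=2
  push(B) -> stack = [B,B,B], depth=3
  push(A) -> stack = [B,B,B,A], depth=4
  push(B) -> stack = [B,B,B,A,B], depth=5
  pop -> removed B, stack = [B,B,B,A], depth=4
Final depth = 4

4


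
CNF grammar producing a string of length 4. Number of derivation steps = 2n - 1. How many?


Chomsky Normal Form derivation:
String length n = 4
Each step either:
  - Splits a nonterminal into two (n-1 such steps)
  - Converts a nonterminal to terminal (n such steps)
Total = (n-1) + n = 2n - 1
= 2(4) - 1
= 8 - 1
= 7

7


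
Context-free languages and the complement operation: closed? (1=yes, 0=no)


CFL closure properties:
  Closed under: union, concatenation, Kleene star
  NOT closed under: intersection, complement
Operation 'complement' is in not-closed list -> No (not closed)

0


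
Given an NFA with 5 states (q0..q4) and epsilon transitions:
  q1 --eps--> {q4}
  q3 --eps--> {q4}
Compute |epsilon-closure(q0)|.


Starting from q0
Initialize closure = {q0}
q0 has no outgoing epsilon transitions -> nothing to add
Final closure: {q0}
Size = 1

1


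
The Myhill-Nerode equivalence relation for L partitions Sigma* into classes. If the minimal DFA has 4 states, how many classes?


Myhill-Nerode theorem:
Number of equivalence classes = number of states in minimal DFA
Minimal DFA states = 4
Therefore equivalence classes = 4

4


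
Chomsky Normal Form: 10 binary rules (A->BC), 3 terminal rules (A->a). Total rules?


CNF allows two rule forms:
  A -> BC (binary): 10 rules
  A -> a (terminal): 3 rules
Total = 10 + 3 = 13

13


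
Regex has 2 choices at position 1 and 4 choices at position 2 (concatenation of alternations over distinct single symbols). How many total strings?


First group: 2 alternatives
Second group: 4 alternatives
Concatenation: each choice from group 1 pairs with each from group 2
Total = 2 x 4 = 8

8


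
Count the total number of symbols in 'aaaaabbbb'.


String: 'aaaaabbbb'
Counting characters:
  'a' appears 5 time(s)
  'b' appears 4 time(s)
Total length = 5 + 4 = 9

9


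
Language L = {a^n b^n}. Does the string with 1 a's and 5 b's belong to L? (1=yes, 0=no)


Language requires equal numbers of a's and b's
PDA pushes for each 'a', pops for each 'b'
Number of a's = 1
Number of b's = 5
1 != 5 -> Reject

0


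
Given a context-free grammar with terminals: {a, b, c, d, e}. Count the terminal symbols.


Terminal symbols: a, b, c, d, e
Counting each: a (#1), b (#2), c (#3), d (#4), e (#5)
Total = 5

5


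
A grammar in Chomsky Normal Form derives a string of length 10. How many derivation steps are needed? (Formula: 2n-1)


Chomsky Normal Form derivation:
String length n = 10
Each step either:
  - Splits a nonterminal into two (n-1 such steps)
  - Converts a nonterminal to terminal (n such steps)
Total = (n-1) + n = 2n - 1
= 2(10) - 1
= 20 - 1
= 19

19


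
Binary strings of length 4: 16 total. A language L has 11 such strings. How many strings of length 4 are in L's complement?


Alphabet: {0,1}
String length: 4
Total strings of length 4 = 2^4 = 16
Strings in L = 11
Complement = total - |L|
= 16 - 11
= 5

5


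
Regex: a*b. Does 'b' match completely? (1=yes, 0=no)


Pattern: a*b
String: 'b'
Pattern requires: zero or more 'a's followed by exactly one 'b'
Found 0 leading 'a's
Remaining: 'b'
Remaining is exactly 'b' -> match
Result: 1

1


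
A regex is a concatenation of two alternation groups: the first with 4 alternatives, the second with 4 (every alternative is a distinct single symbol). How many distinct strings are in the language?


First group: 4 alternatives
Second group: 4 alternatives
Concatenation: each choice from group 1 pairs with each from group 2
Total = 4 x 4 = 16

16


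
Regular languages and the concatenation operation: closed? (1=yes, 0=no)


Regular languages are closed under all standard operations:
- Union: Yes (product construction)
- Intersection: Yes (product construction)
- Complement: Yes (swap accept/reject)
- Concatenation: Yes (NFA construction)
Operation: concatenation -> Closed

1


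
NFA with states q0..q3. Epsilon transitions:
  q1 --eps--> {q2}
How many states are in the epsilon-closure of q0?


Starting from q0
Initialize closure = {q0}
q0 has no outgoing epsilon transitions -> nothing to add
Final closure: {q0}
Size = 1

1


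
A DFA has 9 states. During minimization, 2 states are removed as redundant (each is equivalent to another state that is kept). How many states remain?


Original DFA: 9 states
Redundant states removed: 2
Minimized states = original - removed
= 9 - 2
= 7

7


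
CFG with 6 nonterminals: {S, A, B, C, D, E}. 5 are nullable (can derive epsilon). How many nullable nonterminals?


Nonterminals: {S, A, B, C, D, E}
A nonterminal is nullable if it can derive epsilon
Counting nullable nonterminals: 5
Total nullable = 5

5


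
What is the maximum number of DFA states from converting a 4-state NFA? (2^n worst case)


NFA has 4 states
Subset construction: each DFA state = subset of NFA states
Maximum subsets = 2^4
2^4 = 16

16


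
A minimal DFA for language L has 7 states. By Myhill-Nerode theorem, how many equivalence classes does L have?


Myhill-Nerode theorem:
Number of equivalence classes = number of states in minimal DFA
Minimal DFA states = 7
Therefore equivalence classes = 7

7


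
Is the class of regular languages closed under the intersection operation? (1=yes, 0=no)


Regular languages are closed under:
- Union (DFA product construction)
- Intersection (DFA product construction)
- Complement (swap accept/reject states)
- Concatenation (NFA construction)
- Kleene star (NFA construction)
intersection is in this list
Therefore: closed

1


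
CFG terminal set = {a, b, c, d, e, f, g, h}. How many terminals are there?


Terminal symbols: a, b, c, d, e, f, g, h
Counting each: a (#1), b (#2), c (#3), d (#4), e (#5), f (#6), g (#7), h (#8)
Total = 8

8


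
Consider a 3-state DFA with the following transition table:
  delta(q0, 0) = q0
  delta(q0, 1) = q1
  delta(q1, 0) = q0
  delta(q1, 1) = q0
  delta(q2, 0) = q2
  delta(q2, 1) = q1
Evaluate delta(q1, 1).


Looking up transition function:
delta(q1, 1) in the table
Row: q1, Column: 1
Result: q0

q0


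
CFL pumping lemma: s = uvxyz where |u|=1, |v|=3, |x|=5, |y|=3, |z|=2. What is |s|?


|s| = |u| + |v| + |x| + |y| + |z|
= 1 + 3 + 5 + 3 + 2
= 4 + 5 + 5
= 9 + 5
= 14

14


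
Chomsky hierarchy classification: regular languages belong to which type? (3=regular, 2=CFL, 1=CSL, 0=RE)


Chomsky hierarchy levels:
  Type 3: Regular (DFA/NFA/regex)
  Type 2: Context-free (PDA)
  Type 1: Context-sensitive
  Type 0: Recursively enumerable (TM)
'regular' corresponds to Type 3

3


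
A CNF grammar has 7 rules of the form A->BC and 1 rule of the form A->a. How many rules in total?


CNF allows two rule forms:
  A -> BC (binary): 7 rules
  A -> a (terminal): 1 rule
Total = 7 + 1 = 8

8


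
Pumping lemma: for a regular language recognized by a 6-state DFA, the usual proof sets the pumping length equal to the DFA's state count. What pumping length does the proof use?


Pumping lemma for regular languages (standard proof):
Take p = |Q|, the number of DFA states.
Any string of length >= |Q| passes through |Q|+1 states while reading its first |Q| symbols,
so by pigeonhole some state repeats, giving the loop that can be pumped.
Here |Q| = 6
Therefore the proof uses p = 6

6


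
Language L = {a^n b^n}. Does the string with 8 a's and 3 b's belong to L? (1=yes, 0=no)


Language requires equal numbers of a's and b's
PDA pushes for each 'a', pops for each 'b'
Number of a's = 8
Number of b's = 3
8 != 3 -> Reject

0


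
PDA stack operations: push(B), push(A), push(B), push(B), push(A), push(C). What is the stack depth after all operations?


Tracing stack operations:
  push(B) -> stack = [B], depth=1
  push(A) -> stack = [B,A], depth=2
  push(B) -> stack = [B,A,B], depth=3
  push(B) -> stack = [B,A,B,B], depth=4
  push(A) -> stack = [B,A,B,B,A], depth=5
  push(C) -> stack = [B,A,B,B,A,C], depth=6
Final depth = 6

6


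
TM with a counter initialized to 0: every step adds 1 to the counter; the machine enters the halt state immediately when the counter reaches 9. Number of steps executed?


Counter starts at 0. Counting sequence:
  Step 1: counter = 1
  Step 2: counter = 2
  Step 3: counter = 3
  Step 4: counter = 4
  Step 5: counter = 5
  Step 6: counter = 6
  ...
  Step 9: counter = 9
Counter reached 9 -> halt
Total steps = 9

9
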